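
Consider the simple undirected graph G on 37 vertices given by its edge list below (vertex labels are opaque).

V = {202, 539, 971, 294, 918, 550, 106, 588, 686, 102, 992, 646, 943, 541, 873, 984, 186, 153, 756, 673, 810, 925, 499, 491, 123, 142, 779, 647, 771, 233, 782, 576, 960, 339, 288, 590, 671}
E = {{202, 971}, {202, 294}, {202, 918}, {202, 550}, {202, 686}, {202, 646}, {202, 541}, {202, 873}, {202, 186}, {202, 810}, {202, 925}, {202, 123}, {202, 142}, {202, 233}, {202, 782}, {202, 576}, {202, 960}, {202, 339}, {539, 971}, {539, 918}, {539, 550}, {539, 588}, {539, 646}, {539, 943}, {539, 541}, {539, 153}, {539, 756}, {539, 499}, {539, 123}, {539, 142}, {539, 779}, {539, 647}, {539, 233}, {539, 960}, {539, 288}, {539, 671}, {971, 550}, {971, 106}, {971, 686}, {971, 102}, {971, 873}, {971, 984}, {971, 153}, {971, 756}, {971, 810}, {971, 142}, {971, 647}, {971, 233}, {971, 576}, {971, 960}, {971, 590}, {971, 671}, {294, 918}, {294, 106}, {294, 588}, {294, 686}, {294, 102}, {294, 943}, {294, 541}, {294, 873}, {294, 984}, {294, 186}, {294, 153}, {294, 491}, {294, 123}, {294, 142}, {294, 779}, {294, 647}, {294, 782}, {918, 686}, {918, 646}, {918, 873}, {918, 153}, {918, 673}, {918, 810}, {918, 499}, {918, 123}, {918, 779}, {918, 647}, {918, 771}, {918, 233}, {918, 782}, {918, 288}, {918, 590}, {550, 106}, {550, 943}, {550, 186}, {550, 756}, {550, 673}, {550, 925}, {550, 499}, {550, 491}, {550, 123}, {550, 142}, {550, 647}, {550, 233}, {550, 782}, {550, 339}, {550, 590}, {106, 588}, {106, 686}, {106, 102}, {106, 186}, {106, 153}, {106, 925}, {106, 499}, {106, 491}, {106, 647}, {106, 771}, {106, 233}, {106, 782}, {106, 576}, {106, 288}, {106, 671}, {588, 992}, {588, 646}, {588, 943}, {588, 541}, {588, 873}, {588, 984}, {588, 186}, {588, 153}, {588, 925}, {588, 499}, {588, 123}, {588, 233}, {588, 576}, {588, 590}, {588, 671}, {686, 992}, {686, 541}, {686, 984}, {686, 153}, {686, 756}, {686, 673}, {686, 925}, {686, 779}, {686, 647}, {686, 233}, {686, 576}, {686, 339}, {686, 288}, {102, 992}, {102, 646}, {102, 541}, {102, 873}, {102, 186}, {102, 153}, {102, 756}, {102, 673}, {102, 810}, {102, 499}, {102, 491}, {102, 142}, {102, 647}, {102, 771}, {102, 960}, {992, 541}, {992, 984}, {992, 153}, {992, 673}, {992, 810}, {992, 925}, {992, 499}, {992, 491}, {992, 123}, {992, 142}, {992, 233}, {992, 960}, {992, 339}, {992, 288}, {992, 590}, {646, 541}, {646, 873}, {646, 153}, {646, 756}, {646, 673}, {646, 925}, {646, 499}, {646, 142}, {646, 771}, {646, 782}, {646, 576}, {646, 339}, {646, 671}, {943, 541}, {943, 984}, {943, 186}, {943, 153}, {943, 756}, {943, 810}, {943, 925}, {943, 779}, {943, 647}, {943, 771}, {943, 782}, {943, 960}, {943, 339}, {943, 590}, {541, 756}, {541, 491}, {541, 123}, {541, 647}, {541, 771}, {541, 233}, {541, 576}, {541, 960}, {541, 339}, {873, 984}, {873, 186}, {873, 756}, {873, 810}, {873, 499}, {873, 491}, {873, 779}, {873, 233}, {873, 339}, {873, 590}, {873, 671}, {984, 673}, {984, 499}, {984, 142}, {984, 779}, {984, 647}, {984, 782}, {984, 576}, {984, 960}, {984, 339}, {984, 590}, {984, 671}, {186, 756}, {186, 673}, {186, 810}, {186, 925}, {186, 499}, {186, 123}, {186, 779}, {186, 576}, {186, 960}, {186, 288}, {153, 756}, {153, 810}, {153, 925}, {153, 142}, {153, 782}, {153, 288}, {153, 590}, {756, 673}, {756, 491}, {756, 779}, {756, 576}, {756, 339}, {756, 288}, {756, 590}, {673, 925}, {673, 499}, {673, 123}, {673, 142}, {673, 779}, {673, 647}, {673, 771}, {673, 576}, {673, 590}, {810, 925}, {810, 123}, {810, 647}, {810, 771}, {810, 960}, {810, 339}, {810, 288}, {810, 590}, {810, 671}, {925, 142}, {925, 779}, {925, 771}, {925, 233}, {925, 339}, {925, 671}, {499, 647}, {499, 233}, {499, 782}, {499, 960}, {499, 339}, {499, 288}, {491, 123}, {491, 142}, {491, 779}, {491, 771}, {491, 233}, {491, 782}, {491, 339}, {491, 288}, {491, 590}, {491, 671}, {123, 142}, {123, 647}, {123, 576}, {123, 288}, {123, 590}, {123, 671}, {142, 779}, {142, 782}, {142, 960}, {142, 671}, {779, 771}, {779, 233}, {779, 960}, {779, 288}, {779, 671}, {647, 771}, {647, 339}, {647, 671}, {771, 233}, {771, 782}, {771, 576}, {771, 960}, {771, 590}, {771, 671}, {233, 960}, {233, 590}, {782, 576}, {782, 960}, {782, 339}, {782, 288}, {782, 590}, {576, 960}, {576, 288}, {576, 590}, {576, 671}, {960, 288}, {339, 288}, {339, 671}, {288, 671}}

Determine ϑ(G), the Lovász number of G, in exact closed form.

Vertex 590 has 18 neighbors: 971, 918, 550, 588, 992, 943, 873, 984, 153, 756, 673, 810, 491, 123, 771, 233, 782, 576.
N(106) = {971, 294, 550, 588, 686, 102, 186, 153, 925, 499, 491, 647, 771, 233, 782, 576, 288, 671}, |N(106)| = 18.
Vertex 779 has 18 neighbors: 539, 294, 918, 686, 943, 873, 984, 186, 756, 673, 925, 491, 142, 771, 233, 960, 288, 671.
N(539) = {971, 918, 550, 588, 646, 943, 541, 153, 756, 499, 123, 142, 779, 647, 233, 960, 288, 671}, |N(539)| = 18.
Regular of degree 18 on 37 vertices: Paley(37): SR with (k,λ,μ)=(18,8,9).
spec(A) ≈ [18.0, 2.541381, -3.541381] (distinct, 6 d.p.).
With N=37: ϑ(G) = 37·(-(-sqrt(37)/2 - 1/2))/(18−(-sqrt(37)/2 - 1/2)) = sqrt(37).
= 6.0828… (decimal).

sqrt(37)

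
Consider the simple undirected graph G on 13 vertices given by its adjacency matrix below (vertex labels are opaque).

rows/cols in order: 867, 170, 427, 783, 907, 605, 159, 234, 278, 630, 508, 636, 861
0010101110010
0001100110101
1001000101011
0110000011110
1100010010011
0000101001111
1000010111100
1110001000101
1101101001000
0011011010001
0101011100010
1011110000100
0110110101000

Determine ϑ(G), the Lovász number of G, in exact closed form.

sqrt(13)

Vertex 783 has 6 neighbors: 170, 427, 278, 630, 508, 636.
N(861) = {170, 427, 907, 605, 234, 630}, |N(861)| = 6.
N(508) = {170, 783, 605, 159, 234, 636}, |N(508)| = 6.
Vertex 278 has 6 neighbors: 867, 170, 783, 907, 159, 630.
Every vertex has degree 6 (N=13); Paley(13): SR with (k,λ,μ)=(6,2,3).
spec(A) ≈ [6.0, 1.30278, -2.30278] (distinct, 5 d.p.).
−13·(-sqrt(13)/2 - 1/2) / ((6)−(-sqrt(13)/2 - 1/2)) = sqrt(13) = ϑ(G).
ϑ(G) ≈ 3.6056.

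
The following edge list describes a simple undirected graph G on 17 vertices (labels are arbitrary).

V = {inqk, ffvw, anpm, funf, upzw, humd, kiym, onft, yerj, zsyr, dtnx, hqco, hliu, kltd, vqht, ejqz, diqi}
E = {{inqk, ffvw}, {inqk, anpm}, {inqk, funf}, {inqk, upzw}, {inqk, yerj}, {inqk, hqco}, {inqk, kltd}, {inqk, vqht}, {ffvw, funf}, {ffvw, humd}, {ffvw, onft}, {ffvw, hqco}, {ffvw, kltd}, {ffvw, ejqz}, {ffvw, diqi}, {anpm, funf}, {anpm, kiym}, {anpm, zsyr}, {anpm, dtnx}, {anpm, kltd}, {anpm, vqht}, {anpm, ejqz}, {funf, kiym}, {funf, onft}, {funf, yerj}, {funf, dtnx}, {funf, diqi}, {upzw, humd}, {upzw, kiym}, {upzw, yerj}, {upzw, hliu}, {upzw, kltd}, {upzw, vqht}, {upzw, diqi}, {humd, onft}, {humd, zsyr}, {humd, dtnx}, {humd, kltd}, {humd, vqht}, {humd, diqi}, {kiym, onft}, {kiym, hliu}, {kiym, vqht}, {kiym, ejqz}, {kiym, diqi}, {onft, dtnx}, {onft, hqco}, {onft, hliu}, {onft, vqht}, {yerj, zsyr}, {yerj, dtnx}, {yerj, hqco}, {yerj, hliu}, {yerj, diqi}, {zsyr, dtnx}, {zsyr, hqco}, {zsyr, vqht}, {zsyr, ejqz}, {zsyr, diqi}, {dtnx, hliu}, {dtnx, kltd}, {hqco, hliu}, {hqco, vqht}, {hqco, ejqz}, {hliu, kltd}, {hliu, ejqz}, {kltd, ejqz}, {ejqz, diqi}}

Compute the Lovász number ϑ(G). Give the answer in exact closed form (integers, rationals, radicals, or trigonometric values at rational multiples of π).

sqrt(17)

N(hliu) = {upzw, kiym, onft, yerj, dtnx, hqco, kltd, ejqz}, |N(hliu)| = 8.
deg(hqco) = 8; N(hqco) = {inqk, ffvw, onft, yerj, zsyr, hliu, vqht, ejqz}.
deg(funf) = 8; N(funf) = {inqk, ffvw, anpm, kiym, onft, yerj, dtnx, diqi}.
Vertex inqk has 8 neighbors: ffvw, anpm, funf, upzw, yerj, hqco, kltd, vqht.
G on 17 vertices is 8-regular; SR(17,8,3,4) — a Paley graph.
Distinct eigenvalues (to 4 d.p.): [8.0, 1.5616, -2.5616].
Lovász (edge-transitive): ϑ = −17·(-sqrt(17)/2 - 1/2)/((8)−(-sqrt(17)/2 - 1/2)) = sqrt(17).
ϑ(G) ≈ 4.123105626.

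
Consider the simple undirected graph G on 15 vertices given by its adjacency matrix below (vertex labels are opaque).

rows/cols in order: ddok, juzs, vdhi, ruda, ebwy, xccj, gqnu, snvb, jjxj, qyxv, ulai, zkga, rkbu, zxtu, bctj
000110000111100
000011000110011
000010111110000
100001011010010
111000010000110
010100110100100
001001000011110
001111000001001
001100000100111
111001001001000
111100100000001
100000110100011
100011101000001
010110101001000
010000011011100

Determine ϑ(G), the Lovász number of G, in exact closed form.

5

deg(vdhi) = 6; N(vdhi) = {ebwy, gqnu, snvb, jjxj, qyxv, ulai}.
N(ddok) = {ruda, ebwy, qyxv, ulai, zkga, rkbu}, |N(ddok)| = 6.
N(bctj) = {juzs, snvb, jjxj, ulai, zkga, rkbu}, |N(bctj)| = 6.
deg(juzs) = 6; N(juzs) = {ebwy, xccj, qyxv, ulai, zxtu, bctj}.
6-regular, N=15; Kneser-type, 2-subsets of [6].
spec(A) ≈ [6.0, 1.0, -3.0] (distinct, 6 d.p.).
Lovász (edge-transitive): ϑ = −15·(-3)/((6)−(-3)) = 5.
≈ 5.00000000 (to 8 d.p.).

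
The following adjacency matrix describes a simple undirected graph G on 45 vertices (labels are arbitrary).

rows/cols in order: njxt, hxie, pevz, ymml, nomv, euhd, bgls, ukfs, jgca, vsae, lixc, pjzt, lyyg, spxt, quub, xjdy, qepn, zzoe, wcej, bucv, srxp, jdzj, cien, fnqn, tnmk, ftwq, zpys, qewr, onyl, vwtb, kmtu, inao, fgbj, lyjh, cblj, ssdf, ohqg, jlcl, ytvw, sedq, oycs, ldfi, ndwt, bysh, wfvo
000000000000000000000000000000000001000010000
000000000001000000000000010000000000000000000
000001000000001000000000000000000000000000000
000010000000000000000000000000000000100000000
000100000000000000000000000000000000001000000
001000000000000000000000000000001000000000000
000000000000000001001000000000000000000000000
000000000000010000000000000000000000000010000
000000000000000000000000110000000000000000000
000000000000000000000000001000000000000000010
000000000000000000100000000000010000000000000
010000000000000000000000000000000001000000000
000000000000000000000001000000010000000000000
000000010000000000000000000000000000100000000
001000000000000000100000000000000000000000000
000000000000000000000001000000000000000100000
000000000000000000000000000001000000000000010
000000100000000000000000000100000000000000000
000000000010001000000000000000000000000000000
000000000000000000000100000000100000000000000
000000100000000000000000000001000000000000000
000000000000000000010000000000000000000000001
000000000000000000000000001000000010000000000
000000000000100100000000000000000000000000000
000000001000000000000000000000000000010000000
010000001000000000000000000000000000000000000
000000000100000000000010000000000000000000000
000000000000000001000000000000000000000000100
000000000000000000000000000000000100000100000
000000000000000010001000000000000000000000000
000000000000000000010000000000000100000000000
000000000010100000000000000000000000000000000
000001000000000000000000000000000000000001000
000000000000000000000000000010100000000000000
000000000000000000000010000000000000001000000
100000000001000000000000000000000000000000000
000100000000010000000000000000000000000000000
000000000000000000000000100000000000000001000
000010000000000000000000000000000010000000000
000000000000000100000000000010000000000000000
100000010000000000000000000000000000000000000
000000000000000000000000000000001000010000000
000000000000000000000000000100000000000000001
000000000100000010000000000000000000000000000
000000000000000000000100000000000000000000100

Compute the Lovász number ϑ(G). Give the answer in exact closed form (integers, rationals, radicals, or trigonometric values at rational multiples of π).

45*cos(pi/45)/(cos(pi/45) + 1)

deg(ftwq) = 2; N(ftwq) = {hxie, jgca}.
deg(vsae) = 2; N(vsae) = {zpys, bysh}.
Vertex cblj has 2 neighbors: cien, ytvw.
N(fgbj) = {euhd, ldfi}, |N(fgbj)| = 2.
Every vertex has degree 2 (N=45); connected 2-regular on 45 ⇒ C_{45}.
Distinct eigenvalues (to 6 d.p.): [2.0, 1.980536, 1.922523, 1.827091, 1.696096, 1.532089, 1.338261, 1.118386, 0.876742, 0.618034, 0.347296, 0.069799, -0.209057, -0.483844, -0.749213, -1.0, -1.231323, -1.43868, -1.618034, -1.765895, -1.879385, -1.956295, -1.995128].
λ_max=2, λ_min=-2*cos(pi/45); ϑ = −45·λ_min/(λ_max−λ_min) = 45*cos(pi/45)/(cos(pi/45) + 1).
Numerically 22.472562147.
22 ≤ 45*cos(pi/45)/(cos(pi/45) + 1) ≤ 23: both strict.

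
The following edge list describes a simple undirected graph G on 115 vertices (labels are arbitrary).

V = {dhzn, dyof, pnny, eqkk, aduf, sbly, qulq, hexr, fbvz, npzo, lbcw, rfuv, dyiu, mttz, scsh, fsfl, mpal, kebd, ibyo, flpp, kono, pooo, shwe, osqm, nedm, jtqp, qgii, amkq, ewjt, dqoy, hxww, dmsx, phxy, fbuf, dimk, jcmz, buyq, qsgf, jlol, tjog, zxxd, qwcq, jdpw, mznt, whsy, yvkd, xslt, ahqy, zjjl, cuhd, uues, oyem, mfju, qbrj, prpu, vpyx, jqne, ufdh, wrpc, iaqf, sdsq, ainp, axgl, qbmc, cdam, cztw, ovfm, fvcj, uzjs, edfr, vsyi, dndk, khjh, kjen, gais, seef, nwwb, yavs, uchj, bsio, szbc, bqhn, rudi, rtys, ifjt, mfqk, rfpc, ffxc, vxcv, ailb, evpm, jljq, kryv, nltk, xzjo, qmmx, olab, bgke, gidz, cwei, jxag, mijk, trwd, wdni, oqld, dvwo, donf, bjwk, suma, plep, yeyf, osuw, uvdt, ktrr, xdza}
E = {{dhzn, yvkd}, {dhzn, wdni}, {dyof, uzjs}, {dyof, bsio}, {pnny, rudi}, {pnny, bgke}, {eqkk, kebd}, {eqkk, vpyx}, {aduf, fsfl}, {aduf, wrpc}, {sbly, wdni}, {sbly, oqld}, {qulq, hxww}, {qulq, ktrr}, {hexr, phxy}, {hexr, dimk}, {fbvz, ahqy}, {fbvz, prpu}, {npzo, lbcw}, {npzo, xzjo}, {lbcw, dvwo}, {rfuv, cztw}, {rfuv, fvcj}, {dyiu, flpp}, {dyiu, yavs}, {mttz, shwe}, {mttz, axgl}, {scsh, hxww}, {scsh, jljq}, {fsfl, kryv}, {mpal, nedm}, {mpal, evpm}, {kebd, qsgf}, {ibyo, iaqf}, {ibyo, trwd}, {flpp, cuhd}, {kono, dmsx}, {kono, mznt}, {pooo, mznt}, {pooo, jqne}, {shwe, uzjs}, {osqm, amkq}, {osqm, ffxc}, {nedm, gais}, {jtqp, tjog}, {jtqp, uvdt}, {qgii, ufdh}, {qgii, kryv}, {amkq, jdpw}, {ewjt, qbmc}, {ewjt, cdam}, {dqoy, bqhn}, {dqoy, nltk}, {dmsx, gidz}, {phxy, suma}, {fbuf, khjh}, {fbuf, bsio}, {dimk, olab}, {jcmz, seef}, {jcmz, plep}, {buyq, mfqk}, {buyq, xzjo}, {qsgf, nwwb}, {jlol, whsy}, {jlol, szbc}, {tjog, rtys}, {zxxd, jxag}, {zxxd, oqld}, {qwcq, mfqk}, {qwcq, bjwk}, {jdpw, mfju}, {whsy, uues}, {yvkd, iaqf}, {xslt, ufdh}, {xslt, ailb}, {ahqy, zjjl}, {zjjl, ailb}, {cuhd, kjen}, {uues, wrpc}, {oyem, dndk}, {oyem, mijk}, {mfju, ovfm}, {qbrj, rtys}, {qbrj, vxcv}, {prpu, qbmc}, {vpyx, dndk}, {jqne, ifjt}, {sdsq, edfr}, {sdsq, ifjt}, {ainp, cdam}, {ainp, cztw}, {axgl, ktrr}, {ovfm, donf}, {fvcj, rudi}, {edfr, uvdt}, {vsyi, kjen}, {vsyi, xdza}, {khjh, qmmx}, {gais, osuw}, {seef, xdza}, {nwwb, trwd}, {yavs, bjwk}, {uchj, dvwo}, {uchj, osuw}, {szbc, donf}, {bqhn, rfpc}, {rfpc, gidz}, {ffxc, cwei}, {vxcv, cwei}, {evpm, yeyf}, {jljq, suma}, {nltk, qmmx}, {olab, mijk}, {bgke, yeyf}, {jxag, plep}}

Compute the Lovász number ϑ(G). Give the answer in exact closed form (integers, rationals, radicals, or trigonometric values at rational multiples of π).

deg(oqld) = 2; N(oqld) = {sbly, zxxd}.
deg(xzjo) = 2; N(xzjo) = {npzo, buyq}.
Vertex dvwo has 2 neighbors: lbcw, uchj.
N(fbuf) = {khjh, bsio}, |N(fbuf)| = 2.
deg(v) = 2 for all v (|V|=115); this is C_{115}, the 115-cycle.
The 58 distinct eigenvalues: [2.0, 1.99702, 1.98807, 1.97319, 1.95243, 1.92583, 1.89349, 1.8555, 1.81197, 1.76304, 1.70884, 1.64954, 1.58532, 1.51637, 1.44289, 1.36511, 1.28325, 1.19756, 1.1083, 1.01573, 0.92013, 0.82178, 0.72098, 0.61803, 0.51324, 0.40691, 0.29937, 0.19094, 0.08193, -0.02732, -0.13648, -0.24524, -0.35327, -0.46025, -0.56585, -0.66976, -0.77167, -0.87128, -0.96829, -1.06241, -1.15336, -1.24087, -1.32467, -1.40452, -1.48018, -1.55142, -1.61803, -1.67982, -1.73659, -1.78817, -1.83442, -1.8752, -1.91038, -1.93985, -1.96354, -1.98137, -1.99329, -1.99925].
λ_max=2, λ_min=-2*cos(pi/115); ϑ = −115·λ_min/(λ_max−λ_min) = 115*cos(pi/115)/(cos(pi/115) + 1).
= 57.4892708… (decimal).
Lovász sandwich 57 ≤ 115*cos(pi/115)/(cos(pi/115) + 1) ≤ 58: both strict.

115*cos(pi/115)/(cos(pi/115) + 1)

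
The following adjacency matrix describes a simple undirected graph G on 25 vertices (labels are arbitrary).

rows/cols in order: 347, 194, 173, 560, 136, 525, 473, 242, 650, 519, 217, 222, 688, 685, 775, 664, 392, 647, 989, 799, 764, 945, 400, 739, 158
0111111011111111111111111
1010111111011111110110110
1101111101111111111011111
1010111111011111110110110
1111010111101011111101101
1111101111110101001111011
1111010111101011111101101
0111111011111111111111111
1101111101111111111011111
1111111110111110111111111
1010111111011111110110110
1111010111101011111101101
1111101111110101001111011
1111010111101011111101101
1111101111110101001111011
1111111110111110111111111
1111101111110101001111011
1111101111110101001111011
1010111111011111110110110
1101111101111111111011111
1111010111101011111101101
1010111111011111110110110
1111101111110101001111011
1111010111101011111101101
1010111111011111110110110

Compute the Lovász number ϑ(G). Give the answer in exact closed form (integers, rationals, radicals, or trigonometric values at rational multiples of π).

6

deg(217) = 19; N(217) = {347, 173, 136, 525, 473, 242, 650, 519, 222, 688, 685, 775, 664, 392, 647, 799, 764, 400, 739}.
N(764) = {347, 194, 173, 560, 525, 242, 650, 519, 217, 688, 775, 664, 392, 647, 989, 799, 945, 400, 158}, |N(764)| = 19.
N(519) = {347, 194, 173, 560, 136, 525, 473, 242, 650, 217, 222, 688, 685, 775, 392, 647, 989, 799, 764, 945, 400, 739, 158}, |N(519)| = 23.
Vertex 664 has 23 neighbors: 347, 194, 173, 560, 136, 525, 473, 242, 650, 217, 222, 688, 685, 775, 392, 647, 989, 799, 764, 945, 400, 739, 158.
6 parts of sizes [6, 6, 6, 3, 2, 2]; α(G) = 6 = ϑ (perfect).
ϑ(G) ≈ 6.0000000.
6 ≤ 6 ≤ 6: collapsed.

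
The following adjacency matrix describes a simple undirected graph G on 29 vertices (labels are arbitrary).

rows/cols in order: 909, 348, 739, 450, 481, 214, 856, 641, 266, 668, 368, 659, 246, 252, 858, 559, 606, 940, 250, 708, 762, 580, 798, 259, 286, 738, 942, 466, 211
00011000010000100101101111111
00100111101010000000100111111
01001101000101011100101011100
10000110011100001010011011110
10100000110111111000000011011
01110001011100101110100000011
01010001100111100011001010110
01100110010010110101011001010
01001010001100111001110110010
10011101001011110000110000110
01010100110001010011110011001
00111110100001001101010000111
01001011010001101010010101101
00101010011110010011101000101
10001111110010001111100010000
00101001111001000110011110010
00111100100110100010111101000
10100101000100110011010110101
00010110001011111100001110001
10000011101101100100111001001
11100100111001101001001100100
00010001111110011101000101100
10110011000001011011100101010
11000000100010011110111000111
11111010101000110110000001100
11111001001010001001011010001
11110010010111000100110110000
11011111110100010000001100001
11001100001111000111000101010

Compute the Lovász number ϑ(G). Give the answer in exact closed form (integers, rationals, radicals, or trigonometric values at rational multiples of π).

sqrt(29)

Vertex 856 has 14 neighbors: 348, 450, 641, 266, 659, 246, 252, 858, 250, 708, 798, 286, 942, 466.
N(940) = {909, 739, 214, 641, 659, 858, 559, 250, 708, 580, 259, 286, 942, 211}, |N(940)| = 14.
Vertex 286 has 14 neighbors: 909, 348, 739, 450, 481, 856, 266, 368, 858, 559, 940, 250, 738, 942.
N(559) = {739, 481, 641, 266, 668, 368, 252, 940, 250, 580, 798, 259, 286, 466}, |N(559)| = 14.
deg(v) = 14 for all v (|V|=29); strongly regular (29,14,6,7).
Distinct eigenvalues (to 3 d.p.): [14.0, 2.193, -3.193].
With N=29: ϑ(G) = 29·(-(-sqrt(29)/2 - 1/2))/(14−(-sqrt(29)/2 - 1/2)) = sqrt(29).
= 5.385165… (decimal).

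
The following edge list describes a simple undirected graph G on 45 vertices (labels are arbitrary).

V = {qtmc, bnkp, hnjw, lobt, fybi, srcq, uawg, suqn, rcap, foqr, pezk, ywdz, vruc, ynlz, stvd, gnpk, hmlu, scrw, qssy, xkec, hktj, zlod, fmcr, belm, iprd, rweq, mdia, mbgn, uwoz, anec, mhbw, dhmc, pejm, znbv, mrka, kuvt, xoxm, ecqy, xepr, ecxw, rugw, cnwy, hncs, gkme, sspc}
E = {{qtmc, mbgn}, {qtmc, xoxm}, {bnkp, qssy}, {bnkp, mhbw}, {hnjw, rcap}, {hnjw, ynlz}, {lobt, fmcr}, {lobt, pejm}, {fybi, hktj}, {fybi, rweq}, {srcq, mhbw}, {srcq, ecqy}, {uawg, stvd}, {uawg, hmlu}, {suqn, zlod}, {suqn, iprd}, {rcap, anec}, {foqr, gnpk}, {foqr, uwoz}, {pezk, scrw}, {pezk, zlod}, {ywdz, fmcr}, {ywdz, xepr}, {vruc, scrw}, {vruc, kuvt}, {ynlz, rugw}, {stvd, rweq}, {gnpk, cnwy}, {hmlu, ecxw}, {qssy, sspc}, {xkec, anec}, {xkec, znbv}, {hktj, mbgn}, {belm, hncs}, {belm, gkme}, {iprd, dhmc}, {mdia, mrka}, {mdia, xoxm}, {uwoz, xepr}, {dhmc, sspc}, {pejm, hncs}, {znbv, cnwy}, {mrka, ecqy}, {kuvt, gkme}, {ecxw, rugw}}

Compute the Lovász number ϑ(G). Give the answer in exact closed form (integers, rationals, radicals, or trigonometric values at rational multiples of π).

45*cos(pi/45)/(cos(pi/45) + 1)

N(vruc) = {scrw, kuvt}, |N(vruc)| = 2.
Vertex mrka has 2 neighbors: mdia, ecqy.
N(hmlu) = {uawg, ecxw}, |N(hmlu)| = 2.
deg(hnjw) = 2; N(hnjw) = {rcap, ynlz}.
deg(v) = 2 for all v (|V|=45); a single 45-cycle (edge-transitive).
Distinct eigenvalues (to 4 d.p.): [2.0, 1.9805, 1.9225, 1.8271, 1.6961, 1.5321, 1.3383, 1.1184, 0.8767, 0.618, 0.3473, 0.0698, -0.2091, -0.4838, -0.7492, -1.0, -1.2313, -1.4387, -1.618, -1.7659, -1.8794, -1.9563, -1.9951].
Lovász (edge-transitive): ϑ = −45·(-2*cos(pi/45))/((2)−(-2*cos(pi/45))) = 45*cos(pi/45)/(cos(pi/45) + 1).
ϑ(G) ≈ 22.47256215.
Lovász sandwich 22 ≤ 45*cos(pi/45)/(cos(pi/45) + 1) ≤ 23: both strict.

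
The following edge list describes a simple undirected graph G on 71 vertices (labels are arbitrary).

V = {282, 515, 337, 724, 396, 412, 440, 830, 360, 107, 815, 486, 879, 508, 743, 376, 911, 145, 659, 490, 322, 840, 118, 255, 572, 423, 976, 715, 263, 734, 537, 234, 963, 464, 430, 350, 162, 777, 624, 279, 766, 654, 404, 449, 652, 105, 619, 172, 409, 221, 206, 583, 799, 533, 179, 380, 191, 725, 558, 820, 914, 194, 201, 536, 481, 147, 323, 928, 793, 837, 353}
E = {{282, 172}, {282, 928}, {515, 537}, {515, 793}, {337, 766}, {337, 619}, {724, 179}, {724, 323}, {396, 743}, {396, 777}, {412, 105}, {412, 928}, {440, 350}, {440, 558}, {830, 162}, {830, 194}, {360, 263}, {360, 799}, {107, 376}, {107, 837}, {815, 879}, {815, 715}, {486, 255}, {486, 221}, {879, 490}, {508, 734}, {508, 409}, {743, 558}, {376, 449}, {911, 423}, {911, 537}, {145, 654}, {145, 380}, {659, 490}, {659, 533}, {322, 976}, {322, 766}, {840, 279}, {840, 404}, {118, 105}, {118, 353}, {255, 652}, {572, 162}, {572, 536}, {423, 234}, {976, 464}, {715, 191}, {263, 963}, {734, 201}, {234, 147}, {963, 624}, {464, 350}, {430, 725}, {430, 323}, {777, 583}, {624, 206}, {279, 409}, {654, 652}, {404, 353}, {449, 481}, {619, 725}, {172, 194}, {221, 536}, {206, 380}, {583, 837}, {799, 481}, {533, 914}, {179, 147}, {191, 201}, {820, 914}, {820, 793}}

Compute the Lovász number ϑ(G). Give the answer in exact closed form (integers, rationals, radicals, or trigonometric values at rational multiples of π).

71*cos(pi/71)/(cos(pi/71) + 1)

N(172) = {282, 194}, |N(172)| = 2.
deg(537) = 2; N(537) = {515, 911}.
N(715) = {815, 191}, |N(715)| = 2.
Vertex 423 has 2 neighbors: 911, 234.
71-vertex 2-regular graph: the odd cycle C_{71}.
The 36 distinct eigenvalues: [2.0, 1.992, 1.969, 1.93, 1.876, 1.807, 1.725, 1.628, 1.519, 1.398, 1.267, 1.125, 0.974, 0.816, 0.652, 0.482, 0.308, 0.133, -0.044, -0.221, -0.396, -0.567, -0.735, -0.896, -1.051, -1.197, -1.334, -1.46, -1.575, -1.678, -1.768, -1.843, -1.905, -1.951, -1.982, -1.998].
Lovász: ϑ = −71(-2*cos(pi/71))/(2+-(-1)*2*cos(pi/71)) = 71*cos(pi/71)/(cos(pi/71) + 1).
≈ 35.48262 (to 5 d.p.).
Check 35 ≤ 71*cos(pi/71)/(cos(pi/71) + 1) ≤ 36: both strict.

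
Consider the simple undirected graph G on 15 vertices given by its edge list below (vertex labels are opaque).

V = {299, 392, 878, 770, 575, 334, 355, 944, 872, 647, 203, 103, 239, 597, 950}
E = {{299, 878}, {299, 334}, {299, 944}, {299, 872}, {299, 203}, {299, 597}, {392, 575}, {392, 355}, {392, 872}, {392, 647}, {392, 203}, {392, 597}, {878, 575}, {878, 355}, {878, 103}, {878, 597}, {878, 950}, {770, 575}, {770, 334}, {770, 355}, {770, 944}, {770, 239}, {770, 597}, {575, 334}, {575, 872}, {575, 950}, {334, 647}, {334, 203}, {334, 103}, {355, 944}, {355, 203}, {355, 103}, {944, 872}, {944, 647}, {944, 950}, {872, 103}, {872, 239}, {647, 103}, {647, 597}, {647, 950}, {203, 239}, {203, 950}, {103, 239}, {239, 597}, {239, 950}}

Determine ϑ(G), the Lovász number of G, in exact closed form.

5

N(299) = {878, 334, 944, 872, 203, 597}, |N(299)| = 6.
deg(647) = 6; N(647) = {392, 334, 944, 103, 597, 950}.
N(239) = {770, 872, 203, 103, 597, 950}, |N(239)| = 6.
Vertex 770 has 6 neighbors: 575, 334, 355, 944, 239, 597.
G on 15 vertices is 6-regular; Kneser K(6,2) on C(6,2)=15 vertices.
A has 3 distinct eigenvalues ≈ [6.0, 1.0, -3.0].
−15·(-3) / ((6)−(-3)) = 5 = ϑ(G).
Numerically 5.00000000.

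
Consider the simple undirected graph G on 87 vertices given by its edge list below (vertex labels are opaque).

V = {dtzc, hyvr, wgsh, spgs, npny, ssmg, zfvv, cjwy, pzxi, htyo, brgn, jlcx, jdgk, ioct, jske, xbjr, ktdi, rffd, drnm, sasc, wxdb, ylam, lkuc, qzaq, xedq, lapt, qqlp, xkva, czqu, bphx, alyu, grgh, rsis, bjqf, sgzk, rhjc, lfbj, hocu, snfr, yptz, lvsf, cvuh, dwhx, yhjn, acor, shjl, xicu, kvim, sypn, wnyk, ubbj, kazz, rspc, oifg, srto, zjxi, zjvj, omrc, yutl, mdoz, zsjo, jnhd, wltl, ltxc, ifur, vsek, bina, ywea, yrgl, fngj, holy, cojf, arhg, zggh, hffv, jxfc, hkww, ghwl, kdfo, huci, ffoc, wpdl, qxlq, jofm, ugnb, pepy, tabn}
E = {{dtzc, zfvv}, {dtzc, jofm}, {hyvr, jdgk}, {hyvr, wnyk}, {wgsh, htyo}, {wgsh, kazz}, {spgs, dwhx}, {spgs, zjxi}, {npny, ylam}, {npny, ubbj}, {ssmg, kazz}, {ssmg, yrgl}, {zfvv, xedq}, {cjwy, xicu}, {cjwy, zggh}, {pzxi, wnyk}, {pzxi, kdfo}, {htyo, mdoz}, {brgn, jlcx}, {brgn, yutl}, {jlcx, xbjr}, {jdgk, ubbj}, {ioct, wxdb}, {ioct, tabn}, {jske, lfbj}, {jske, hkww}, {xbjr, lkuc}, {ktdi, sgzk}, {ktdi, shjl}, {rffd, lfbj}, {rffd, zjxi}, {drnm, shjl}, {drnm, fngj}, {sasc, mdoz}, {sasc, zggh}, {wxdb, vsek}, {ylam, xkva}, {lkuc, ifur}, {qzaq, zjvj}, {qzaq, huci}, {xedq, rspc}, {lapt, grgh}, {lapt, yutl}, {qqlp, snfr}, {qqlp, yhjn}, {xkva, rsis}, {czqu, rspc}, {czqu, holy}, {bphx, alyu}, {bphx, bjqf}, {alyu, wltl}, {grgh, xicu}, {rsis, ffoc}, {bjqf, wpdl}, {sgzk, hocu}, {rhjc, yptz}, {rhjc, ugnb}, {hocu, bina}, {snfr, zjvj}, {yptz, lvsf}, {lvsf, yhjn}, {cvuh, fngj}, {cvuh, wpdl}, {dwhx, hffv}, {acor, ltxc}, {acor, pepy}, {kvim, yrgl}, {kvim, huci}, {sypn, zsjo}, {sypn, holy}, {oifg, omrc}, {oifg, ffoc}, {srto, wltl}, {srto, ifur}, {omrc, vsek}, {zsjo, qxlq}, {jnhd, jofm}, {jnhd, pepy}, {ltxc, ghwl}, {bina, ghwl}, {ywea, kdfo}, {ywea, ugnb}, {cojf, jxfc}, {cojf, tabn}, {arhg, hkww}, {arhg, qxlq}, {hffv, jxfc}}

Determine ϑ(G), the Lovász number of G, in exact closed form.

N(qqlp) = {snfr, yhjn}, |N(qqlp)| = 2.
deg(oifg) = 2; N(oifg) = {omrc, ffoc}.
deg(pepy) = 2; N(pepy) = {acor, jnhd}.
Vertex cojf has 2 neighbors: jxfc, tabn.
Every vertex has degree 2 (N=87); this is C_{87}, the 87-cycle.
Distinct eigenvalues (to 3 d.p.): [2.0, 1.995, 1.979, 1.953, 1.917, 1.871, 1.815, 1.75, 1.675, 1.592, 1.501, 1.401, 1.295, 1.181, 1.062, 0.937, 0.807, 0.673, 0.535, 0.395, 0.252, 0.108, -0.036, -0.18, -0.324, -0.465, -0.604, -0.74, -0.872, -1.0, -1.122, -1.239, -1.349, -1.452, -1.547, -1.635, -1.714, -1.784, -1.844, -1.895, -1.936, -1.967, -1.988, -1.999].
Lovász (edge-transitive): ϑ = −87·(-2*cos(pi/87))/((2)−(-2*cos(pi/87))) = 87*cos(pi/87)/(cos(pi/87) + 1).
≈ 43.48582 (to 5 d.p.).
Lovász sandwich 43 ≤ 87*cos(pi/87)/(cos(pi/87) + 1) ≤ 44: both strict.

87*cos(pi/87)/(cos(pi/87) + 1)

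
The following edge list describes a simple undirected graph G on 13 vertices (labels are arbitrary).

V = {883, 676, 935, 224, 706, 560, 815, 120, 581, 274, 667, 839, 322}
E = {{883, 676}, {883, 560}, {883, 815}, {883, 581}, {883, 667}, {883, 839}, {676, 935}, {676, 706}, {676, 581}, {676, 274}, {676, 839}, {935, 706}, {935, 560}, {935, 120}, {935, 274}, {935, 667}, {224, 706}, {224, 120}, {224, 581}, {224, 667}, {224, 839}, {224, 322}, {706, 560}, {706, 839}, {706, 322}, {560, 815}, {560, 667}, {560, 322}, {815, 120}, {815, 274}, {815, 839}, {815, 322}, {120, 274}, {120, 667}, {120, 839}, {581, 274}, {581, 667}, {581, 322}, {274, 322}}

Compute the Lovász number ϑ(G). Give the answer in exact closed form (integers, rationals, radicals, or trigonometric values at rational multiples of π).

N(935) = {676, 706, 560, 120, 274, 667}, |N(935)| = 6.
N(581) = {883, 676, 224, 274, 667, 322}, |N(581)| = 6.
N(667) = {883, 935, 224, 560, 120, 581}, |N(667)| = 6.
Vertex 274 has 6 neighbors: 676, 935, 815, 120, 581, 322.
G on 13 vertices is 6-regular; Paley(13): SR with (k,λ,μ)=(6,2,3).
A has 3 distinct eigenvalues ≈ [6.0, 1.3028, -2.3028].
With N=13: ϑ(G) = 13·(-(-sqrt(13)/2 - 1/2))/(6−(-sqrt(13)/2 - 1/2)) = sqrt(13).
Numerically 3.6055513.

sqrt(13)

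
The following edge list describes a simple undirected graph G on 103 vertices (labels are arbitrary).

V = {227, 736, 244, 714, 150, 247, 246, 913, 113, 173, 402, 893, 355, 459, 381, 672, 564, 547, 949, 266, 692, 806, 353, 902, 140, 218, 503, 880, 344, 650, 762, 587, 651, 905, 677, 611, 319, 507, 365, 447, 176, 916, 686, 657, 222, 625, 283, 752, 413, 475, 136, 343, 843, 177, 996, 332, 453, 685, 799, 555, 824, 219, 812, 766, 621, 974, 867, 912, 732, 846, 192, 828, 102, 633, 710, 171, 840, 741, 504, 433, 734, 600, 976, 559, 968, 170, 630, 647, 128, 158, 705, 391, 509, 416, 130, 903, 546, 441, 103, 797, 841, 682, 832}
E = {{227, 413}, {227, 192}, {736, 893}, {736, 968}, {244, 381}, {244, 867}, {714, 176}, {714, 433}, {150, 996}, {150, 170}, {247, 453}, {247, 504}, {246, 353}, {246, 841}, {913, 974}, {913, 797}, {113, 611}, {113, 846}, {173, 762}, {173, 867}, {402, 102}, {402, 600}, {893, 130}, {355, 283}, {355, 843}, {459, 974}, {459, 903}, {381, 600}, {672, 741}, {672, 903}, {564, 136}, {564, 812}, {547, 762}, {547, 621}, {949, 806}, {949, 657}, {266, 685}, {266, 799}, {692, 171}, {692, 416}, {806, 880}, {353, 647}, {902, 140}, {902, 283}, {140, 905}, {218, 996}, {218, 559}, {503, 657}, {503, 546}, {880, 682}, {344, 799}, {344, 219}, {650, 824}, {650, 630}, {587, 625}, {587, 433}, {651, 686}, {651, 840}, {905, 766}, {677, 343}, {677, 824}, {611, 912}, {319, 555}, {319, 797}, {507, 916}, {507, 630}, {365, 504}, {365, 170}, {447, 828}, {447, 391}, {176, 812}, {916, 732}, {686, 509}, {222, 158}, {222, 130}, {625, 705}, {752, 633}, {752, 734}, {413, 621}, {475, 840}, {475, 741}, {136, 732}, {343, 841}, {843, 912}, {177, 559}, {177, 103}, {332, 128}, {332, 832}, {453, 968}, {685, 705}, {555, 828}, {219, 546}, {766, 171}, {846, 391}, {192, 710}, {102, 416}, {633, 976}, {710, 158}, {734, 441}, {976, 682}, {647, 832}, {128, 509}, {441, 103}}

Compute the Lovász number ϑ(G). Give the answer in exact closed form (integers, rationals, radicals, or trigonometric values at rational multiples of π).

deg(762) = 2; N(762) = {173, 547}.
deg(192) = 2; N(192) = {227, 710}.
N(564) = {136, 812}, |N(564)| = 2.
N(996) = {150, 218}, |N(996)| = 2.
2-regular, N=103; connected 2-regular on 103 ⇒ C_{103}.
A has 52 distinct eigenvalues ≈ [2.0, 1.9963, 1.9851, 1.9666, 1.9408, 1.9077, 1.8675, 1.8204, 1.7665, 1.7061, 1.6393, 1.5664, 1.4876, 1.4034, 1.3139, 1.2195, 1.1206, 1.0176, 0.9107, 0.8004, 0.6872, 0.5714, 0.4535, 0.3339, 0.2131, 0.0915, -0.0305, -0.1524, -0.2736, -0.3939, -0.5127, -0.6296, -0.7442, -0.856, -0.9646, -1.0696, -1.1706, -1.2673, -1.3593, -1.4462, -1.5277, -1.6036, -1.6735, -1.7371, -1.7943, -1.8448, -1.8885, -1.9251, -1.9546, -1.9768, -1.9916, -1.9991].
−103·(-2*cos(pi/103)) / ((2)−(-2*cos(pi/103))) = 103*cos(pi/103)/(cos(pi/103) + 1) = ϑ(G).
≈ 51.4880205 (to 7 d.p.).
Check 51 ≤ 103*cos(pi/103)/(cos(pi/103) + 1) ≤ 52: both strict.

103*cos(pi/103)/(cos(pi/103) + 1)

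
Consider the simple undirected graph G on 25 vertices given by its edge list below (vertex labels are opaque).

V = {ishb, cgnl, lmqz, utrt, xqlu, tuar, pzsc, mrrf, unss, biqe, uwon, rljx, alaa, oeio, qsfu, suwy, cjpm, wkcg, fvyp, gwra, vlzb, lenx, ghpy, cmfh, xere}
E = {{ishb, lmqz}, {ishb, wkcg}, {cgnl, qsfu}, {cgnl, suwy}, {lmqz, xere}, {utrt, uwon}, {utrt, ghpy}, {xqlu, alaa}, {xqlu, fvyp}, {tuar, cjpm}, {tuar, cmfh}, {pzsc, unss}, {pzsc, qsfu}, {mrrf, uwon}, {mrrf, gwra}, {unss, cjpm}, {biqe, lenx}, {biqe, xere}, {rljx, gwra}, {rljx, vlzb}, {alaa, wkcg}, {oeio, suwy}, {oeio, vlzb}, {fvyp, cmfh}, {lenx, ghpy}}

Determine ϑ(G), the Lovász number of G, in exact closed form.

Vertex fvyp has 2 neighbors: xqlu, cmfh.
N(utrt) = {uwon, ghpy}, |N(utrt)| = 2.
deg(oeio) = 2; N(oeio) = {suwy, vlzb}.
deg(vlzb) = 2; N(vlzb) = {rljx, oeio}.
Every vertex has degree 2 (N=25); connected 2-regular on 25 ⇒ C_{25}.
The 13 distinct eigenvalues: [2.0, 1.9372, 1.7526, 1.4579, 1.0717, 0.618, 0.1256, -0.3748, -0.8516, -1.2748, -1.618, -1.8596, -1.9842].
Lovász (edge-transitive): ϑ = −25·(-2*cos(pi/25))/((2)−(-2*cos(pi/25))) = 25*cos(pi/25)/(cos(pi/25) + 1).
≈ 12.450521808 (to 9 d.p.).
Sandwich: α(G)=12 ≤ ϑ(G)=25*cos(pi/25)/(cos(pi/25) + 1) ≤ χ(Ḡ)=13 (both strict).

25*cos(pi/25)/(cos(pi/25) + 1)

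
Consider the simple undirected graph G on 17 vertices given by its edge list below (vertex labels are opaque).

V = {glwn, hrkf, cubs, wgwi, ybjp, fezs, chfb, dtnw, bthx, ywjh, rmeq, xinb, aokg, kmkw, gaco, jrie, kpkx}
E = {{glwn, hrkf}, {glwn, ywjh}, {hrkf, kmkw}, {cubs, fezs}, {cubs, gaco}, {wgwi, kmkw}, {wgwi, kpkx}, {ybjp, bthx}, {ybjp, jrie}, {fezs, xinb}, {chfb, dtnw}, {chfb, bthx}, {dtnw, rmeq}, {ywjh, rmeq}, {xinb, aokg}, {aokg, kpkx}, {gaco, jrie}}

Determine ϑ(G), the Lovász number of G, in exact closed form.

Vertex hrkf has 2 neighbors: glwn, kmkw.
N(fezs) = {cubs, xinb}, |N(fezs)| = 2.
N(glwn) = {hrkf, ywjh}, |N(glwn)| = 2.
Vertex dtnw has 2 neighbors: chfb, rmeq.
deg(v) = 2 for all v (|V|=17); the odd cycle C_{17}.
A has 9 distinct eigenvalues ≈ [2.0, 1.86494, 1.47802, 0.89148, 0.18454, -0.54733, -1.20527, -1.70043, -1.96595].
ϑ = −N·λ_min/(λ_max−λ_min) = −17·(-2*cos(pi/17))/(2−(-2*cos(pi/17))) = 17*cos(pi/17)/(cos(pi/17) + 1).
≈ 8.427014 (to 6 d.p.).
8 ≤ 17*cos(pi/17)/(cos(pi/17) + 1) ≤ 9: both strict.

17*cos(pi/17)/(cos(pi/17) + 1)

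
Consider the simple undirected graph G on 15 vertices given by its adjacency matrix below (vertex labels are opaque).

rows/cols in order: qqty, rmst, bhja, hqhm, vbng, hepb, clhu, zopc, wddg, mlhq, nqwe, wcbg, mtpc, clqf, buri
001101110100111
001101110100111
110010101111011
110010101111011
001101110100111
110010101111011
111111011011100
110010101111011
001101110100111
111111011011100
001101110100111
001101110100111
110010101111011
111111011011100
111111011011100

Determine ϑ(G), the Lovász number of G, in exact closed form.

6

deg(clhu) = 11; N(clhu) = {qqty, rmst, bhja, hqhm, vbng, hepb, zopc, wddg, nqwe, wcbg, mtpc}.
N(qqty) = {bhja, hqhm, hepb, clhu, zopc, mlhq, mtpc, clqf, buri}, |N(qqty)| = 9.
deg(wddg) = 9; N(wddg) = {bhja, hqhm, hepb, clhu, zopc, mlhq, mtpc, clqf, buri}.
Vertex nqwe has 9 neighbors: bhja, hqhm, hepb, clhu, zopc, mlhq, mtpc, clqf, buri.
Complete 3-partite, parts [6, 5, 4]: perfect, ϑ = α = 6.
= 6.0000… (decimal).
6 ≤ 6 ≤ 6: collapsed.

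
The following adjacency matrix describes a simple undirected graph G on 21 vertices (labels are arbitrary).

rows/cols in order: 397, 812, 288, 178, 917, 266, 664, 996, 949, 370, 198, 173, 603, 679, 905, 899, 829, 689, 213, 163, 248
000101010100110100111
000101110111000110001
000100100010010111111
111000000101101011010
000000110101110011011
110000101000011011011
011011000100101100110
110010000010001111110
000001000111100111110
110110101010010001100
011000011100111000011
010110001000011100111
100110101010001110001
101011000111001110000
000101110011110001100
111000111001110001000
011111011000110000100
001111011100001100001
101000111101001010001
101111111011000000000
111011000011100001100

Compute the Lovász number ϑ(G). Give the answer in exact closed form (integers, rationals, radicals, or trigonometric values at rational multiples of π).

Vertex 213 has 10 neighbors: 397, 288, 664, 996, 949, 370, 173, 905, 829, 248.
deg(198) = 10; N(198) = {812, 288, 996, 949, 370, 603, 679, 905, 163, 248}.
N(689) = {288, 178, 917, 266, 996, 949, 370, 905, 899, 248}, |N(689)| = 10.
deg(397) = 10; N(397) = {178, 266, 996, 370, 603, 679, 899, 213, 163, 248}.
G on 21 vertices is 10-regular; this is K(7,2), the Kneser graph.
spec(A) ≈ [10.0, 1.0, -4.0] (distinct, 5 d.p.).
−21·(-4) / ((10)−(-4)) = 6 = ϑ(G).
ϑ(G) ≈ 6.00000000.

6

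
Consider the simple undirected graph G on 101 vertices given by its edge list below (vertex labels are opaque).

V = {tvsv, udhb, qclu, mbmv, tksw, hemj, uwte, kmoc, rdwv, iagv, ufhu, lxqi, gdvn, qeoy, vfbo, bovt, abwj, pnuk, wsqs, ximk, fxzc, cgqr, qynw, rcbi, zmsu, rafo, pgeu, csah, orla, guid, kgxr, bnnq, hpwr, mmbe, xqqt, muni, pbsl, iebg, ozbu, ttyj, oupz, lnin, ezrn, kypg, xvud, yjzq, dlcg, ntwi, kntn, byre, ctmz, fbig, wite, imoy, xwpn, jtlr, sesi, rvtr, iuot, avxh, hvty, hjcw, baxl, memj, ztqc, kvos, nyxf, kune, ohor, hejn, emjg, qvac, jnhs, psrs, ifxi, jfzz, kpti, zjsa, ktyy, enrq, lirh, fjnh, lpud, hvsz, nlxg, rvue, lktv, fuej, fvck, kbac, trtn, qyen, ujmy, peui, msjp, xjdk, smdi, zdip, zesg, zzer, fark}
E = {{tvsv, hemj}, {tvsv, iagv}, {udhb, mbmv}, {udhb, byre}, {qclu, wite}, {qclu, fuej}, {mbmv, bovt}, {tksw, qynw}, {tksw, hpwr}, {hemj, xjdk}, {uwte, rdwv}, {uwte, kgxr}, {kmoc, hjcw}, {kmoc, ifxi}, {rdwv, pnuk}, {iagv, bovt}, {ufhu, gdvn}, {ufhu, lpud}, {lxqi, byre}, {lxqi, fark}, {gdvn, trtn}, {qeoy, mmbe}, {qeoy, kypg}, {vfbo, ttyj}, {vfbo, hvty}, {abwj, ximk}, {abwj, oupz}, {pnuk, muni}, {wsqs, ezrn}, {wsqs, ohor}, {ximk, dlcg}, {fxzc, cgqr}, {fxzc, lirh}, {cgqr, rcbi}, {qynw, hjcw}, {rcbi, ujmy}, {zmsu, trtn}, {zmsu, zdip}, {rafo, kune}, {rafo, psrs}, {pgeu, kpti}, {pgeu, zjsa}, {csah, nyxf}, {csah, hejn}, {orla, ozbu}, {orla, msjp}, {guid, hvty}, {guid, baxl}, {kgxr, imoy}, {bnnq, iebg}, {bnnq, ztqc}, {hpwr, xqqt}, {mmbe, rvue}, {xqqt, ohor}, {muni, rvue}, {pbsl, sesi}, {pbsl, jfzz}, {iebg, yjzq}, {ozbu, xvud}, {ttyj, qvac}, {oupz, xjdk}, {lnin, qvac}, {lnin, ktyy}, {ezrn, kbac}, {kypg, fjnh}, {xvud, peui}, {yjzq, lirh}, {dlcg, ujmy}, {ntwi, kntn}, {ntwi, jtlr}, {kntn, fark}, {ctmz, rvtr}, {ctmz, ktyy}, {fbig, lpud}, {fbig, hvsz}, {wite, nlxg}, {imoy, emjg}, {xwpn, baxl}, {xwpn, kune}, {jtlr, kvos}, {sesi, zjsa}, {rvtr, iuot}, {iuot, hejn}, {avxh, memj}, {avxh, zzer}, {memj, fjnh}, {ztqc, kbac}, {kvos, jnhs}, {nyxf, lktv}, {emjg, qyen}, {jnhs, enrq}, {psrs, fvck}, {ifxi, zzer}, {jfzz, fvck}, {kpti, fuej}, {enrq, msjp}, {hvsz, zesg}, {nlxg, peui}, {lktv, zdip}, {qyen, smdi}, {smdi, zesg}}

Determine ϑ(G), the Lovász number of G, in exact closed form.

deg(jtlr) = 2; N(jtlr) = {ntwi, kvos}.
N(pgeu) = {kpti, zjsa}, |N(pgeu)| = 2.
deg(guid) = 2; N(guid) = {hvty, baxl}.
deg(trtn) = 2; N(trtn) = {gdvn, zmsu}.
101-vertex 2-regular graph: the odd cycle C_{101}.
Distinct eigenvalues (to 6 d.p.): [2.0, 1.996131, 1.98454, 1.96527, 1.938398, 1.904026, 1.862288, 1.813345, 1.757387, 1.694629, 1.625316, 1.549714, 1.468117, 1.38084, 1.288221, 1.190618, 1.088408, 0.981988, 0.871769, 0.758177, 0.641652, 0.522644, 0.401614, 0.279031, 0.155368, 0.031104, -0.093281, -0.217304, -0.340487, -0.462353, -0.582429, -0.700253, -0.815367, -0.927327, -1.035699, -1.140065, -1.240019, -1.335176, -1.425168, -1.509646, -1.588283, -1.660776, -1.726843, -1.78623, -1.838706, -1.884069, -1.922142, -1.952779, -1.975861, -1.991299, -1.999033].
Lovász: ϑ = −101(-2*cos(pi/101))/(2+-(-1)*2*cos(pi/101)) = 101*cos(pi/101)/(cos(pi/101) + 1).
= 50.487783173… (decimal).
α=50, χ(Ḡ)=51; ϑ=101*cos(pi/101)/(cos(pi/101) + 1) lies between (both strict).

101*cos(pi/101)/(cos(pi/101) + 1)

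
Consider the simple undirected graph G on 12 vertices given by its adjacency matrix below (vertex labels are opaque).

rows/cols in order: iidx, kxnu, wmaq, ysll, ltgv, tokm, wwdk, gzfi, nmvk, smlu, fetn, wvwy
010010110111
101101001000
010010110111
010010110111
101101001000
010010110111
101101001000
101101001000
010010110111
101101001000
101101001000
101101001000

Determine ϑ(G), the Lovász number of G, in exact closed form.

7

Vertex kxnu has 5 neighbors: iidx, wmaq, ysll, tokm, nmvk.
Vertex ysll has 7 neighbors: kxnu, ltgv, wwdk, gzfi, smlu, fetn, wvwy.
N(tokm) = {kxnu, ltgv, wwdk, gzfi, smlu, fetn, wvwy}, |N(tokm)| = 7.
Vertex wwdk has 5 neighbors: iidx, wmaq, ysll, tokm, nmvk.
K_{7,5} (perfect); ϑ(G) = α(G) = max{7,5} = 7.
= 7.000000… (decimal).
α=7, χ(Ḡ)=7; ϑ=7 lies between (collapsed).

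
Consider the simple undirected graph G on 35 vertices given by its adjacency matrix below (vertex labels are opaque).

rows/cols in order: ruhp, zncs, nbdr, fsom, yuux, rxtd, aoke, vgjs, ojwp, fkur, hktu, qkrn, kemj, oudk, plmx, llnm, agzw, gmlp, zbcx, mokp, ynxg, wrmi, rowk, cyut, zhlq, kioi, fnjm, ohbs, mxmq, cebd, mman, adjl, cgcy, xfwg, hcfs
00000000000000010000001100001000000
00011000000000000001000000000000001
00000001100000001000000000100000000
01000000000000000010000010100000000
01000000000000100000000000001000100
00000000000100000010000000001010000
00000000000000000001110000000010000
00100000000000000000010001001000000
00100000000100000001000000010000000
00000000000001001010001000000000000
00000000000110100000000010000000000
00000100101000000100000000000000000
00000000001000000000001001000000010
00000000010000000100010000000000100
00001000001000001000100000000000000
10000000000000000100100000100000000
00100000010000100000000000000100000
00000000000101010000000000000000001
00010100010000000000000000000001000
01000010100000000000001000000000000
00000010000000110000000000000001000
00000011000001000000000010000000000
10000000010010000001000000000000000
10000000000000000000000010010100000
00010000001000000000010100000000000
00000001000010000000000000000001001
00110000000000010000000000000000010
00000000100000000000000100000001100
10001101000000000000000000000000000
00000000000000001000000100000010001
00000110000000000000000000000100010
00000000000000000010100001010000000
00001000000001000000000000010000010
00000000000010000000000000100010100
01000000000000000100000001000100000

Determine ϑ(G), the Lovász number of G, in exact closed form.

Vertex cgcy has 4 neighbors: yuux, oudk, ohbs, xfwg.
Vertex agzw has 4 neighbors: nbdr, fkur, plmx, cebd.
N(ohbs) = {ojwp, cyut, adjl, cgcy}, |N(ohbs)| = 4.
Vertex llnm has 4 neighbors: ruhp, gmlp, ynxg, fnjm.
deg(v) = 4 for all v (|V|=35); Kneser K(7,3) on C(7,3)=35 vertices.
spec(A) ≈ [4.0, 2.0, -1.0, -3.0] (distinct, 6 d.p.).
Lovász: ϑ = −35(-3)/(4+-1*(-3)) = 15.
ϑ(G) ≈ 15.0000.

15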